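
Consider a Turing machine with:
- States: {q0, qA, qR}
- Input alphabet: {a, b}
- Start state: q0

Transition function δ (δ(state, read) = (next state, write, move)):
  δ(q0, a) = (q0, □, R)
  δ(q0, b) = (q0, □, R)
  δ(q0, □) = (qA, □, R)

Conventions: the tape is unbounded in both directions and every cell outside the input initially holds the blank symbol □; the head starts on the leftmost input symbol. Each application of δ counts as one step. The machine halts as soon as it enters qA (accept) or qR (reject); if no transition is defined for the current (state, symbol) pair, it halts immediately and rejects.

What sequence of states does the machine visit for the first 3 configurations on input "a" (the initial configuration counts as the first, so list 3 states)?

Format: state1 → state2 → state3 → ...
Step 0: [q0]a (head at position 0)
Step 1: δ(q0, a) = (q0, □, R)  ⊢  □[q0]□ (head at position 1)
Step 2: δ(q0, □) = (qA, □, R)  ⊢  □□[qA]□ (head at position 2)
Reading off the states of these 3 configurations: q0 → q0 → qA

Final answer: q0 → q0 → qA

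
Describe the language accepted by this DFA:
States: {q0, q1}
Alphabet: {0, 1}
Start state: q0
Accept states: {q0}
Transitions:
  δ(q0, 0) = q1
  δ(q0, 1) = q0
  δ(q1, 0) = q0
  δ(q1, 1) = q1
Analyzing the DFA structure:
Start state: q0
Accept states: {q0}
Interpreting what each state remembers (checking against the transitions):
  q0: an even number of 0s has been read so far
  q1: an odd number of 0s has been read so far
  δ(q0, 0): in q0 (an even number of 0s has been read so far), after reading 0 we have: an odd number of 0s has been read so far → q1
  δ(q0, 1): in q0 (an even number of 0s has been read so far), after reading 1 we have: an even number of 0s has been read so far → q0
  δ(q1, 0): in q1 (an odd number of 0s has been read so far), after reading 0 we have: an even number of 0s has been read so far → q0
  δ(q1, 1): in q1 (an odd number of 0s has been read so far), after reading 1 we have: an odd number of 0s has been read so far → q1
A string is accepted iff it ends in {q0}, i.e. an even number of 0s has been read so far.
Language: All binary strings with an even number of 0s

Final answer: All binary strings with an even number of 0s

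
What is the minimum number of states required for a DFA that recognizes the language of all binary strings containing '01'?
Language: binary strings containing '01'
Lower bound (Myhill–Nerode): the prefixes ε, 0, 01 are pairwise distinguishable:
  ε vs 01: suffix ε distinguishes them (ε is rejected, 01 is accepted)
  0 vs 01: suffix ε distinguishes them (0 is rejected, 01 is accepted)
  ε vs 0: suffix 1 distinguishes them (ε·1 = 1 is rejected, 0·1 = 01 is accepted)
So any DFA needs at least 3 states.
Upper bound: a DFA with 3 states exists (one state per class above: 'no progress', 'last symbol 0', and 'seen 01' (accepting sink)).
Minimum states: 3

Final answer: 3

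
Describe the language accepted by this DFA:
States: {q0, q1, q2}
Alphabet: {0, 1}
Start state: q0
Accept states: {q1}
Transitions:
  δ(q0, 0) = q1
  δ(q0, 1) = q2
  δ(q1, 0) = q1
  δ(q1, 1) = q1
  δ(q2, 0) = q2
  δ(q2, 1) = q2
Analyzing the DFA structure:
Start state: q0
Accept states: {q1}
Interpreting what each state remembers (checking against the transitions):
  q0: nothing has been read yet
  q1: the first symbol was 0
  q2: the first symbol was 1 (trap state)
  δ(q0, 0): in q0 (nothing has been read yet), after reading 0 we have: the first symbol was 0 → q1
  δ(q0, 1): in q0 (nothing has been read yet), after reading 1 we have: the first symbol was 1 (trap state) → q2
  δ(q1, 0): in q1 (the first symbol was 0), after reading 0 we have: the first symbol was 0 → q1
  δ(q1, 1): in q1 (the first symbol was 0), after reading 1 we have: the first symbol was 0 → q1
  δ(q2, 0): in q2 (the first symbol was 1 (trap state)), after reading 0 we have: the first symbol was 1 (trap state) → q2
  δ(q2, 1): in q2 (the first symbol was 1 (trap state)), after reading 1 we have: the first symbol was 1 (trap state) → q2
A string is accepted iff it ends in {q1}, i.e. the first symbol was 0.
Language: All binary strings starting with 0

Final answer: All binary strings starting with 0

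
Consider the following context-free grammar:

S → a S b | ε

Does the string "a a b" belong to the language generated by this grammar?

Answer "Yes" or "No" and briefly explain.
Every derivation applies S → a S b some number n of times and then S → ε, producing a^n b^n with equally many a's and b's. The string a a b has two a's but only one b, so it cannot be derived.

Final answer: No - no valid derivation exists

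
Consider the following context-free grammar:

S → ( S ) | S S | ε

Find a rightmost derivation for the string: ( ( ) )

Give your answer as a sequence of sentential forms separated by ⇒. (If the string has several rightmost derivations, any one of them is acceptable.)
Start with S.
Step 1: the rightmost non-terminal is S; apply S → ( S ):  ( S )
Step 2: the rightmost non-terminal is S; apply S → ( S ):  ( ( S ) )
Step 3: the rightmost non-terminal is S; apply S → ε:  ( ( ) )

Final answer: S ⇒ ( S ) ⇒ ( ( S ) ) ⇒ ( ( ) )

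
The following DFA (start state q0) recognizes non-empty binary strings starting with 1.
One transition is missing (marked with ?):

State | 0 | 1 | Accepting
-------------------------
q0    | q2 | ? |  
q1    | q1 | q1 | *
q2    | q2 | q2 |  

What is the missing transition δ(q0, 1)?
q1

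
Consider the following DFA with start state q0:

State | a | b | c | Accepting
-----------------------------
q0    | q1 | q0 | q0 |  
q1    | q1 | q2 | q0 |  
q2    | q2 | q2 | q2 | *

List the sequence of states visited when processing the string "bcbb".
q0 → q0 → q0 → q0 → q0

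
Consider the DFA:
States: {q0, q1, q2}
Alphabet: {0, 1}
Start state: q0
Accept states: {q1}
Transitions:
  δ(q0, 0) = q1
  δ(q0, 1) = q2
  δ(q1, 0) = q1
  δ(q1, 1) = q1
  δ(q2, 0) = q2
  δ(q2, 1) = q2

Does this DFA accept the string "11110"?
Processing string "11110":
  q0 --1--> q2
  q2 --1--> q2
  q2 --1--> q2
  q2 --1--> q2
  q2 --0--> q2
Final state: q2
Accept states: {q1}
q2 is not an accept state, so the string is rejected.

Final answer: No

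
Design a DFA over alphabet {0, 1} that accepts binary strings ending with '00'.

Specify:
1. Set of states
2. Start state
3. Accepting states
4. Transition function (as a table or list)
One valid DFA (any DFA recognizing the same language is acceptable):
States: {q0, q1, q2}
Start: q0
Accepting: {q2}
Transitions (accepting states marked with *):
State | 0 | 1 | Accepting
-------------------------
q0    | q1 | q0 |  
q1    | q2 | q0 |  
q2    | q2 | q0 | *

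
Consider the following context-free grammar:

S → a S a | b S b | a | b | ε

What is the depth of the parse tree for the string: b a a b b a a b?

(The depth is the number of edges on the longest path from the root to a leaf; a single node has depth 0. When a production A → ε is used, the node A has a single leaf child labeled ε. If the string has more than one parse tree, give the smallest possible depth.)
The string has even length 8, so its (unique) parse tree peels off matching outer symbols: S → b S b, S → a S a, S → a S a, S → b S b, and finally S → ε for the empty middle.
The S nodes are at depths 0..4; the ε leaf under the innermost S is at depth 5 (terminal leaves are at depths 1..4).
Depth = 5.

Final answer: 5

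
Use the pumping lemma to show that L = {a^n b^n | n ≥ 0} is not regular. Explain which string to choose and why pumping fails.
Language: L = {a^n b^n | n ≥ 0} (equal numbers of a's followed by b's)
Step 1: Assume for contradiction that L is regular, with pumping length p.
Step 2: Choose s = a^p b^p. Then s ∈ L (it has p a's followed by p b's) and |s| ≥ p.
Step 3: Consider any decomposition s = xyz with |xy| ≤ p and |y| > 0. Since |xy| ≤ p and the first p symbols of s are all a's, y = a^k for some k with 1 ≤ k ≤ p.
Step 4: Pumping up (i = 2): xy²z = a^(p+k) b^p, which has more a's than b's, so xy²z ∉ L.
This contradicts the pumping lemma, so L is not regular.

Final answer: Choose s = a^p b^p. Since |xy| ≤ p, y = a^k with k ≥ 1. Then xy²z = a^(p+k) b^p ∉ L.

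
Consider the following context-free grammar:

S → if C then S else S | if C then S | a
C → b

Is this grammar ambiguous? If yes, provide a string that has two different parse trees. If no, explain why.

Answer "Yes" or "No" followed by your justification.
The 'dangling else' can attach to either if. Two leftmost derivations of  if b then if b then a else a:
  (1) S ⇒ if C then S else S ⇒ if b then S else S ⇒ if b then if C then S else S ⇒ if b then if b then S else S ⇒ if b then if b then a else S ⇒ if b then if b then a else a   (else belongs to the outer if)
  (2) S ⇒ if C then S ⇒ if b then S ⇒ if b then if C then S else S ⇒ if b then if b then S else S ⇒ if b then if b then a else S ⇒ if b then if b then a else a   (else belongs to the inner if)
Two distinct parse trees for the same string, so the grammar is ambiguous.

Final answer: Yes - the string 'if b then if b then a else a' has two distinct leftmost derivations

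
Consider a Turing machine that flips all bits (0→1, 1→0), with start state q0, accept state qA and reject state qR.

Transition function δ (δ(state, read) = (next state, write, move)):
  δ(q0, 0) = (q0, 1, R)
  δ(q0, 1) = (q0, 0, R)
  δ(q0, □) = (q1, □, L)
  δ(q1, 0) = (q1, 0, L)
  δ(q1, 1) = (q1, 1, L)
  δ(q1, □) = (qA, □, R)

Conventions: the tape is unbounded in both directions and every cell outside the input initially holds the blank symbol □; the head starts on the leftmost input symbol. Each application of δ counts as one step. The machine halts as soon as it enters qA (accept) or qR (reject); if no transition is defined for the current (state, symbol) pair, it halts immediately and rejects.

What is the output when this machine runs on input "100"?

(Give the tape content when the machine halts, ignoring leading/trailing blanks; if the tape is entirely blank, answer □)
Step 0: [q0]100 (head at position 0)
Step 1: δ(q0, 1) = (q0, 0, R)  ⊢  0[q0]00 (head at position 1)
Step 2: δ(q0, 0) = (q0, 1, R)  ⊢  01[q0]0 (head at position 2)
Step 3: δ(q0, 0) = (q0, 1, R)  ⊢  011[q0]□ (head at position 3)
Step 4: δ(q0, □) = (q1, □, L)  ⊢  01[q1]1□ (head at position 2)
Step 5: δ(q1, 1) = (q1, 1, L)  ⊢  0[q1]11□ (head at position 1)
Step 6: δ(q1, 1) = (q1, 1, L)  ⊢  [q1]011□ (head at position 0)
Step 7: δ(q1, 0) = (q1, 0, L)  ⊢  [q1]□011□ (head at position -1)
Step 8: δ(q1, □) = (qA, □, R)  ⊢  □[qA]011□ (head at position 0)
The machine is in qA, so it halts and accepts.
Tape content when halted (ignoring surrounding blanks): 011

Final answer: Output: 011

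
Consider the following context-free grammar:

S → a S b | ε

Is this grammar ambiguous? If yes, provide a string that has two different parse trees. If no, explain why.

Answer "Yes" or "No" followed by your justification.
At every step exactly one production applies: if the remaining string to generate is non-empty it starts with a and ends with b, forcing S → a S b; if it is empty, S → ε is forced. Hence each string a^n b^n has exactly one derivation (S → a S b applied n times, then S → ε) and one parse tree.

Final answer: No - the grammar is unambiguous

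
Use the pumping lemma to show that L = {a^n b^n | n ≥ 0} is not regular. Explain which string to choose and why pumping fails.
Language: L = {a^n b^n | n ≥ 0} (equal numbers of a's followed by b's)
Step 1: Assume for contradiction that L is regular, with pumping length p.
Step 2: Choose s = a^p b^p. Then s ∈ L (it has p a's followed by p b's) and |s| ≥ p.
Step 3: Consider any decomposition s = xyz with |xy| ≤ p and |y| > 0. Since |xy| ≤ p and the first p symbols of s are all a's, y = a^k for some k with 1 ≤ k ≤ p.
Step 4: Pumping up (i = 2): xy²z = a^(p+k) b^p, which has more a's than b's, so xy²z ∉ L.
This contradicts the pumping lemma, so L is not regular.

Final answer: Choose s = a^p b^p. Since |xy| ≤ p, y = a^k with k ≥ 1. Then xy²z = a^(p+k) b^p ∉ L.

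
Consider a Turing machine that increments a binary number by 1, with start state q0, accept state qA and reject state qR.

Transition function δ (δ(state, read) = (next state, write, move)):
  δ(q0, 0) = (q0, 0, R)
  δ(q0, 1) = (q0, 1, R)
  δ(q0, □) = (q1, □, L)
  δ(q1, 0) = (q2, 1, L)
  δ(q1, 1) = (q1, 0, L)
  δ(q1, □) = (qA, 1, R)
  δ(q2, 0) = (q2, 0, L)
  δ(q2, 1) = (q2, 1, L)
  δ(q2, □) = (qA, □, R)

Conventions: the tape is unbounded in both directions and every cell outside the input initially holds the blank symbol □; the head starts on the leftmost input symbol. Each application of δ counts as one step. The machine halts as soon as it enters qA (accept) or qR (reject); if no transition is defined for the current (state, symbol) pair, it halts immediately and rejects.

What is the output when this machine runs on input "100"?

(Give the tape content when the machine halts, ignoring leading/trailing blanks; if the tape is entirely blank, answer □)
Step 0: [q0]100 (head at position 0)
Step 1: δ(q0, 1) = (q0, 1, R)  ⊢  1[q0]00 (head at position 1)
Step 2: δ(q0, 0) = (q0, 0, R)  ⊢  10[q0]0 (head at position 2)
Step 3: δ(q0, 0) = (q0, 0, R)  ⊢  100[q0]□ (head at position 3)
Step 4: δ(q0, □) = (q1, □, L)  ⊢  10[q1]0□ (head at position 2)
Step 5: δ(q1, 0) = (q2, 1, L)  ⊢  1[q2]01□ (head at position 1)
Step 6: δ(q2, 0) = (q2, 0, L)  ⊢  [q2]101□ (head at position 0)
Step 7: δ(q2, 1) = (q2, 1, L)  ⊢  [q2]□101□ (head at position -1)
Step 8: δ(q2, □) = (qA, □, R)  ⊢  □[qA]101□ (head at position 0)
The machine is in qA, so it halts and accepts.
Tape content when halted (ignoring surrounding blanks): 101

Final answer: Output: 101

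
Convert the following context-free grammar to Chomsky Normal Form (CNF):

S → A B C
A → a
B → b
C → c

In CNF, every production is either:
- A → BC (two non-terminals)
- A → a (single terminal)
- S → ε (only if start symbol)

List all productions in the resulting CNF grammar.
The grammar has no ε-productions or unit productions to eliminate.
A → a is already in CNF (single terminal) – keep it.
B → b is already in CNF (single terminal) – keep it.
C → c is already in CNF (single terminal) – keep it.
S → A B C has 3 symbols on the right: break it into binary productions S → A X0, X0 → B C.
Resulting CNF grammar (5 productions): A → a; B → b; C → c; S → A X0; X0 → B C

Final answer: A → a; B → b; C → c; S → A X0; X0 → B C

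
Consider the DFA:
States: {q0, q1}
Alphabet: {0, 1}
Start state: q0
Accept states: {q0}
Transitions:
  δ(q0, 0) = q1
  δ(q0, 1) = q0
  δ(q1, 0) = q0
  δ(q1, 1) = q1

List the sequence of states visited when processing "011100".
Starting at q0
Read '0': q0 -> q1
Read '1': q1 -> q1
Read '1': q1 -> q1
Read '1': q1 -> q1
Read '0': q1 -> q0
Read '0': q0 -> q1

Final answer: q0 -> q1 -> q1 -> q1 -> q1 -> q0 -> q1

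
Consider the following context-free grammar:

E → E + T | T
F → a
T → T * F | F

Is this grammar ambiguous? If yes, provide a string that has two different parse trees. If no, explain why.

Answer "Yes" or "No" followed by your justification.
This is the standard stratified expression grammar: '+' is introduced only by the left-recursive rule E → E + T and '*' only by the left-recursive rule T → T * F, with F → a. For any string, the last '+' must be the one produced at the root E (everything after it is a T containing no '+'), and likewise within each T the last '*' is produced at its root. This fixes the parse tree uniquely (left-associative, '*' binding tighter than '+'), so every string has exactly one parse tree.

Final answer: No - the grammar is unambiguous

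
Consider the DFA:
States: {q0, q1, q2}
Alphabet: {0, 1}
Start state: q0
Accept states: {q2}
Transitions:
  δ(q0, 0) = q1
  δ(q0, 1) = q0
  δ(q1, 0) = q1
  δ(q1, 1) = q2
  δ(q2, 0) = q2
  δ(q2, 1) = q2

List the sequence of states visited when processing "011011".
Starting at q0
Read '0': q0 -> q1
Read '1': q1 -> q2
Read '1': q2 -> q2
Read '0': q2 -> q2
Read '1': q2 -> q2
Read '1': q2 -> q2

Final answer: q0 -> q1 -> q2 -> q2 -> q2 -> q2 -> q2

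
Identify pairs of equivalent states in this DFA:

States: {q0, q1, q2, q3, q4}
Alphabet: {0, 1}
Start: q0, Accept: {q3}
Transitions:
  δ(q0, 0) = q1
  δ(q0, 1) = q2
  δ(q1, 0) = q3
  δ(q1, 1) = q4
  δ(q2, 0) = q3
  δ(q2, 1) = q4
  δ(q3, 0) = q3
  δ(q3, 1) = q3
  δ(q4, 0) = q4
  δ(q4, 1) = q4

Using the table-filling algorithm:
Round 0 – mark pairs where exactly one state is accepting: (q0,q3), (q1,q3), (q2,q3), (q3,q4)
Round 1 – newly marked: (q0,q1) [on 0: q1 vs q3, already marked]; (q0,q2) [on 0: q1 vs q3, already marked]; (q1,q4) [on 0: q3 vs q4, already marked]; (q2,q4) [on 0: q3 vs q4, already marked]
Round 2 – newly marked: (q0,q4) [on 0: q1 vs q4, already marked]
No further pairs can be marked.
(q1, q2) unmarked: δ(q1,0)=q3, δ(q2,0)=q3; δ(q1,1)=q4, δ(q2,1)=q4 → equivalent
Equivalent pairs: (q1, q2)

Final answer: Equivalent pairs: (q1, q2)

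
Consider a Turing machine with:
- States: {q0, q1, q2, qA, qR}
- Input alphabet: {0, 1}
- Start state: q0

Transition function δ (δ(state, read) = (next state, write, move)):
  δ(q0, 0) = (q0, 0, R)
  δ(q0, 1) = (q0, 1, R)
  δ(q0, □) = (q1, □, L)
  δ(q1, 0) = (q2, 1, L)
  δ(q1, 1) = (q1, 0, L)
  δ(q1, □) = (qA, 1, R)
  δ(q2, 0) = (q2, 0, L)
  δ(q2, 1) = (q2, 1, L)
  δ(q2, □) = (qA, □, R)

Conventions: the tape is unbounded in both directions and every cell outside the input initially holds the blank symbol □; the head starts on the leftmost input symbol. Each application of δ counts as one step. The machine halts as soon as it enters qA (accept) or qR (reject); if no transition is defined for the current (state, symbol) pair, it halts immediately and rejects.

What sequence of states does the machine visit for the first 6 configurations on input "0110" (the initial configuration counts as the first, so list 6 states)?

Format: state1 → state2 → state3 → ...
Step 0: [q0]0110 (head at position 0)
Step 1: δ(q0, 0) = (q0, 0, R)  ⊢  0[q0]110 (head at position 1)
Step 2: δ(q0, 1) = (q0, 1, R)  ⊢  01[q0]10 (head at position 2)
Step 3: δ(q0, 1) = (q0, 1, R)  ⊢  011[q0]0 (head at position 3)
Step 4: δ(q0, 0) = (q0, 0, R)  ⊢  0110[q0]□ (head at position 4)
Step 5: δ(q0, □) = (q1, □, L)  ⊢  011[q1]0□ (head at position 3)
Reading off the states of these 6 configurations: q0 → q0 → q0 → q0 → q0 → q1

Final answer: q0 → q0 → q0 → q0 → q0 → q1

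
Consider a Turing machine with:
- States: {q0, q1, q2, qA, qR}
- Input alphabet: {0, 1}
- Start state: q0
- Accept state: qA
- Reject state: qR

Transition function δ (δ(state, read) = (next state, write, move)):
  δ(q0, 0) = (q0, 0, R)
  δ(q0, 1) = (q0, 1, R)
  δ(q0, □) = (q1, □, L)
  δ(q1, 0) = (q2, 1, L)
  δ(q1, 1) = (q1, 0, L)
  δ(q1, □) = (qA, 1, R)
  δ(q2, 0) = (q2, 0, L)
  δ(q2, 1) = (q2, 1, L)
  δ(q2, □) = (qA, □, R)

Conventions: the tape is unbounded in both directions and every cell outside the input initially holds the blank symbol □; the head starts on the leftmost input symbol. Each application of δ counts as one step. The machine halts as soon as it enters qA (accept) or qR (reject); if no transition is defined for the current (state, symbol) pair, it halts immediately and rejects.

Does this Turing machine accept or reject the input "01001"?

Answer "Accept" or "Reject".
Step 0: [q0]01001 (head at position 0)
Step 1: δ(q0, 0) = (q0, 0, R)  ⊢  0[q0]1001 (head at position 1)
Step 2: δ(q0, 1) = (q0, 1, R)  ⊢  01[q0]001 (head at position 2)
Step 3: δ(q0, 0) = (q0, 0, R)  ⊢  010[q0]01 (head at position 3)
Step 4: δ(q0, 0) = (q0, 0, R)  ⊢  0100[q0]1 (head at position 4)
Step 5: δ(q0, 1) = (q0, 1, R)  ⊢  01001[q0]□ (head at position 5)
Step 6: δ(q0, □) = (q1, □, L)  ⊢  0100[q1]1□ (head at position 4)
Step 7: δ(q1, 1) = (q1, 0, L)  ⊢  010[q1]00□ (head at position 3)
Step 8: δ(q1, 0) = (q2, 1, L)  ⊢  01[q2]010□ (head at position 2)
Step 9: δ(q2, 0) = (q2, 0, L)  ⊢  0[q2]1010□ (head at position 1)
Step 10: δ(q2, 1) = (q2, 1, L)  ⊢  [q2]01010□ (head at position 0)
Step 11: δ(q2, 0) = (q2, 0, L)  ⊢  [q2]□01010□ (head at position -1)
Step 12: δ(q2, □) = (qA, □, R)  ⊢  □[qA]01010□ (head at position 0)
The machine is in qA, so it halts and accepts.

Final answer: Accept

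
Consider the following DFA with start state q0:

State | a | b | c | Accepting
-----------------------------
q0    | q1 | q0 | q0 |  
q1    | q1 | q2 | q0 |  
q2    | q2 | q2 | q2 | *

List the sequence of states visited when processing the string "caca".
q0 → q0 → q1 → q0 → q1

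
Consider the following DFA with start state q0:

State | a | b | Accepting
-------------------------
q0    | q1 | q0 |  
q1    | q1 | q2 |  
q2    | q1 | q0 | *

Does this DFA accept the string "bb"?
Start in q0.
Read 'b': q0 → q0
Read 'b': q0 → q0
Final state q0 is not accepting, so the string is rejected.

Final answer: No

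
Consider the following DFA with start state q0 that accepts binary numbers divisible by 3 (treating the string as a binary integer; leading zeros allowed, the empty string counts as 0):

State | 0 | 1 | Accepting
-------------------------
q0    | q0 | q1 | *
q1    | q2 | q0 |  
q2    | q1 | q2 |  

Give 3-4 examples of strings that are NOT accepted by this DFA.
Any strings that end in a non-accepting state work; for example:
"101": q0 → q1 → q2 → q2; q2 is not accepting → rejected
"0010": q0 → q0 → q0 → q1 → q2; q2 is not accepting → rejected
"0111": q0 → q0 → q1 → q0 → q1; q1 is not accepting → rejected
"1010": q0 → q1 → q2 → q2 → q1; q1 is not accepting → rejected

Final answer: "101", "0010", "0111", "1010"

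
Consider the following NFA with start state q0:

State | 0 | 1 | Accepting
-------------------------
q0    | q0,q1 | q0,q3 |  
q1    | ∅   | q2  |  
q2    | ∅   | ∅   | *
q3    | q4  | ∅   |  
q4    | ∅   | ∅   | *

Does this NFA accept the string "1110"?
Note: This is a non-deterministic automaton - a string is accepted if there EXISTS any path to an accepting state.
Track the set of states the NFA could be in: start {q0}
Read '1': {q0} → {q0, q3}
Read '1': {q0, q3} → {q0, q3}
Read '1': {q0, q3} → {q0, q3}
Read '0': {q0, q3} → {q0, q1, q4}
Final set {q0, q1, q4} contains accepting state(s) {q4} → accepted.

Final answer: Yes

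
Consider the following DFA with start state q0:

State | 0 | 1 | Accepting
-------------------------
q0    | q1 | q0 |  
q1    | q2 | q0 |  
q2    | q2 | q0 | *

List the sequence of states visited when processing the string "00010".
q0 → q1 → q2 → q2 → q0 → q1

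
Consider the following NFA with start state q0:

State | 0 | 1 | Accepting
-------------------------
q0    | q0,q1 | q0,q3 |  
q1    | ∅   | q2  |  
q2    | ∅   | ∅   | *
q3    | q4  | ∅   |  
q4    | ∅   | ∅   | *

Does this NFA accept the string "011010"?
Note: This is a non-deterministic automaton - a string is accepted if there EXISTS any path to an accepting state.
Track the set of states the NFA could be in: start {q0}
Read '0': {q0} → {q0, q1}
Read '1': {q0, q1} → {q0, q2, q3}
Read '1': {q0, q2, q3} → {q0, q3}
Read '0': {q0, q3} → {q0, q1, q4}
Read '1': {q0, q1, q4} → {q0, q2, q3}
Read '0': {q0, q2, q3} → {q0, q1, q4}
Final set {q0, q1, q4} contains accepting state(s) {q4} → accepted.

Final answer: Yes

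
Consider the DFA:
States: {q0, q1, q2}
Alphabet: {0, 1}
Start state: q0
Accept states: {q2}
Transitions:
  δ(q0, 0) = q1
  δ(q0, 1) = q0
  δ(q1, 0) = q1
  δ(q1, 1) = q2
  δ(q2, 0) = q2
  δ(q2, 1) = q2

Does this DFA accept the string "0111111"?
Processing string "0111111":
  q0 --0--> q1
  q1 --1--> q2
  q2 --1--> q2
  q2 --1--> q2
  q2 --1--> q2
  q2 --1--> q2
  q2 --1--> q2
Final state: q2
Accept states: {q2}
q2 is an accept state, so the string is accepted.

Final answer: Yes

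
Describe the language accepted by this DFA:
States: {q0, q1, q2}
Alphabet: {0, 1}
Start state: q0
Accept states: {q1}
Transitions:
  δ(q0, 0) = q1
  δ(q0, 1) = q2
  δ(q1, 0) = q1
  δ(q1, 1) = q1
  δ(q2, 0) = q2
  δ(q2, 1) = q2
Analyzing the DFA structure:
Start state: q0
Accept states: {q1}
Interpreting what each state remembers (checking against the transitions):
  q0: nothing has been read yet
  q1: the first symbol was 0
  q2: the first symbol was 1 (trap state)
  δ(q0, 0): in q0 (nothing has been read yet), after reading 0 we have: the first symbol was 0 → q1
  δ(q0, 1): in q0 (nothing has been read yet), after reading 1 we have: the first symbol was 1 (trap state) → q2
  δ(q1, 0): in q1 (the first symbol was 0), after reading 0 we have: the first symbol was 0 → q1
  δ(q1, 1): in q1 (the first symbol was 0), after reading 1 we have: the first symbol was 0 → q1
  δ(q2, 0): in q2 (the first symbol was 1 (trap state)), after reading 0 we have: the first symbol was 1 (trap state) → q2
  δ(q2, 1): in q2 (the first symbol was 1 (trap state)), after reading 1 we have: the first symbol was 1 (trap state) → q2
A string is accepted iff it ends in {q1}, i.e. the first symbol was 0.
Language: All binary strings starting with 0

Final answer: All binary strings starting with 0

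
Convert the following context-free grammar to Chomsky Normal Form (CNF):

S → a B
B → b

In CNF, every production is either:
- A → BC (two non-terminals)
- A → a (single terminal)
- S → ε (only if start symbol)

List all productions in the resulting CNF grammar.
The grammar has no ε-productions or unit productions to eliminate.
S → a B has terminal a in a right-hand side of length ≥ 2: introduce T_a → a and use T_a in place of a.
B → b is already in CNF (single terminal) – keep it.
S → a B becomes S → T_a B.
Resulting CNF grammar (3 productions): T_a → a; B → b; S → T_a B

Final answer: T_a → a; B → b; S → T_a B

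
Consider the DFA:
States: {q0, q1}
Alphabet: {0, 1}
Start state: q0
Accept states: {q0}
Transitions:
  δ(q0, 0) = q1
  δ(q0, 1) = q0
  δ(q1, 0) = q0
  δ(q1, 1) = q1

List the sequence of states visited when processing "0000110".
Starting at q0
Read '0': q0 -> q1
Read '0': q1 -> q0
Read '0': q0 -> q1
Read '0': q1 -> q0
Read '1': q0 -> q0
Read '1': q0 -> q0
Read '0': q0 -> q1

Final answer: q0 -> q1 -> q0 -> q1 -> q0 -> q0 -> q0 -> q1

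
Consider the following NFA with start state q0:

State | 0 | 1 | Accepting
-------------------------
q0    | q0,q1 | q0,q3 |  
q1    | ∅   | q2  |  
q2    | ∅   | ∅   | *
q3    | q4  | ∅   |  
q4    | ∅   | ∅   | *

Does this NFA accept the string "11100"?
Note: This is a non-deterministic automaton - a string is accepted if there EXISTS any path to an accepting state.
Track the set of states the NFA could be in: start {q0}
Read '1': {q0} → {q0, q3}
Read '1': {q0, q3} → {q0, q3}
Read '1': {q0, q3} → {q0, q3}
Read '0': {q0, q3} → {q0, q1, q4}
Read '0': {q0, q1, q4} → {q0, q1}
Final set {q0, q1} contains no accepting state → rejected.

Final answer: No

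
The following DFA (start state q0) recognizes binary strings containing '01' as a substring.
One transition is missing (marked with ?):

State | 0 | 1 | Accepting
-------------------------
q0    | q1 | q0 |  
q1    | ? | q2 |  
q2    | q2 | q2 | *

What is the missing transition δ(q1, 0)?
q1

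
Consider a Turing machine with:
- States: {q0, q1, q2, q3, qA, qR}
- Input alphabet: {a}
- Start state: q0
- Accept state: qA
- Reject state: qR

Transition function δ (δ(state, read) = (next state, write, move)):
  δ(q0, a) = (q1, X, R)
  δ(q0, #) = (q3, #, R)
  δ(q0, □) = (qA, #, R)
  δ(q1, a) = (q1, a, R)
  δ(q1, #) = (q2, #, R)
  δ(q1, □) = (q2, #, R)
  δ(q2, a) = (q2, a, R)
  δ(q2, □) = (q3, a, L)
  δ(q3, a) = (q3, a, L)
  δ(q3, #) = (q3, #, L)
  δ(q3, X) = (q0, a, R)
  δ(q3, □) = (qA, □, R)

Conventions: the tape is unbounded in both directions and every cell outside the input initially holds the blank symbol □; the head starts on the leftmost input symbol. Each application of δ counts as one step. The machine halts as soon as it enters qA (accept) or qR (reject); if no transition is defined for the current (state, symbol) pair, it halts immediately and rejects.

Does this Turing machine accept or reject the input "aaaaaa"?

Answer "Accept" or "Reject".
Trace (configuration after each step, as tape_left[state]tape_right with head position):
Step 0: [q0]aaaaaa (head at position 0)
Step 1: X[q1]aaaaa (head 1)
Step 2: Xa[q1]aaaa (head 2)
Step 3: Xaa[q1]aaa (head 3)
Step 4: Xaaa[q1]aa (head 4)
Step 5: Xaaaa[q1]a (head 5)
Step 6: Xaaaaa[q1]□ (head 6)
Step 7: Xaaaaa#[q2]□ (head 7)
Step 8: Xaaaaa[q3]#a (head 6)
Step 9: Xaaaa[q3]a#a (head 5)
Step 10: Xaaa[q3]aa#a (head 4)
Step 11: Xaa[q3]aaa#a (head 3)
Step 12: Xa[q3]aaaa#a (head 2)
Step 13: X[q3]aaaaa#a (head 1)
Step 14: [q3]Xaaaaa#a (head 0)
Step 15: a[q0]aaaaa#a (head 1)
Step 16: aX[q1]aaaa#a (head 2)
Step 17: aXa[q1]aaa#a (head 3)
Step 18: aXaa[q1]aa#a (head 4)
Step 19: aXaaa[q1]a#a (head 5)
Step 20: aXaaaa[q1]#a (head 6)
Step 21: aXaaaa#[q2]a (head 7)
Step 22: aXaaaa#a[q2]□ (head 8)
Step 23: aXaaaa#[q3]aa (head 7)
Step 24: aXaaaa[q3]#aa (head 6)
Step 25: aXaaa[q3]a#aa (head 5)
Step 26: aXaa[q3]aa#aa (head 4)
Step 27: aXa[q3]aaa#aa (head 3)
Step 28: aX[q3]aaaa#aa (head 2)
Step 29: a[q3]Xaaaa#aa (head 1)
Step 30: aa[q0]aaaa#aa (head 2)
Step 31: aaX[q1]aaa#aa (head 3)
Step 32: aaXa[q1]aa#aa (head 4)
Step 33: aaXaa[q1]a#aa (head 5)
Step 34: aaXaaa[q1]#aa (head 6)
Step 35: aaXaaa#[q2]aa (head 7)
Step 36: aaXaaa#a[q2]a (head 8)
Step 37: aaXaaa#aa[q2]□ (head 9)
Step 38: aaXaaa#a[q3]aa (head 8)
Step 39: aaXaaa#[q3]aaa (head 7)
Step 40: aaXaaa[q3]#aaa (head 6)
Step 41: aaXaa[q3]a#aaa (head 5)
Step 42: aaXa[q3]aa#aaa (head 4)
Step 43: aaX[q3]aaa#aaa (head 3)
Step 44: aa[q3]Xaaa#aaa (head 2)
Step 45: aaa[q0]aaa#aaa (head 3)
Step 46: aaaX[q1]aa#aaa (head 4)
Step 47: aaaXa[q1]a#aaa (head 5)
Step 48: aaaXaa[q1]#aaa (head 6)
Step 49: aaaXaa#[q2]aaa (head 7)
Step 50: aaaXaa#a[q2]aa (head 8)
Step 51: aaaXaa#aa[q2]a (head 9)
Step 52: aaaXaa#aaa[q2]□ (head 10)
Step 53: aaaXaa#aa[q3]aa (head 9)
Step 54: aaaXaa#a[q3]aaa (head 8)
Step 55: aaaXaa#[q3]aaaa (head 7)
Step 56: aaaXaa[q3]#aaaa (head 6)
Step 57: aaaXa[q3]a#aaaa (head 5)
Step 58: aaaX[q3]aa#aaaa (head 4)
Step 59: aaa[q3]Xaa#aaaa (head 3)
Step 60: aaaa[q0]aa#aaaa (head 4)
Step 61: aaaaX[q1]a#aaaa (head 5)
Step 62: aaaaXa[q1]#aaaa (head 6)
Step 63: aaaaXa#[q2]aaaa (head 7)
Step 64: aaaaXa#a[q2]aaa (head 8)
Step 65: aaaaXa#aa[q2]aa (head 9)
Step 66: aaaaXa#aaa[q2]a (head 10)
Step 67: aaaaXa#aaaa[q2]□ (head 11)
Step 68: aaaaXa#aaa[q3]aa (head 10)
Step 69: aaaaXa#aa[q3]aaa (head 9)
Step 70: aaaaXa#a[q3]aaaa (head 8)
Step 71: aaaaXa#[q3]aaaaa (head 7)
Step 72: aaaaXa[q3]#aaaaa (head 6)
Step 73: aaaaX[q3]a#aaaaa (head 5)
Step 74: aaaa[q3]Xa#aaaaa (head 4)
Step 75: aaaaa[q0]a#aaaaa (head 5)
Step 76: aaaaaX[q1]#aaaaa (head 6)
Step 77: aaaaaX#[q2]aaaaa (head 7)
Step 78: aaaaaX#a[q2]aaaa (head 8)
Step 79: aaaaaX#aa[q2]aaa (head 9)
Step 80: aaaaaX#aaa[q2]aa (head 10)
Step 81: aaaaaX#aaaa[q2]a (head 11)
Step 82: aaaaaX#aaaaa[q2]□ (head 12)
Step 83: aaaaaX#aaaa[q3]aa (head 11)
Step 84: aaaaaX#aaa[q3]aaa (head 10)
Step 85: aaaaaX#aa[q3]aaaa (head 9)
Step 86: aaaaaX#a[q3]aaaaa (head 8)
Step 87: aaaaaX#[q3]aaaaaa (head 7)
Step 88: aaaaaX[q3]#aaaaaa (head 6)
Step 89: aaaaa[q3]X#aaaaaa (head 5)
Step 90: aaaaaa[q0]#aaaaaa (head 6)
Step 91: aaaaaa#[q3]aaaaaa (head 7)
Step 92: aaaaaa[q3]#aaaaaa (head 6)
Step 93: aaaaa[q3]a#aaaaaa (head 5)
Step 94: aaaa[q3]aa#aaaaaa (head 4)
Step 95: aaa[q3]aaa#aaaaaa (head 3)
Step 96: aa[q3]aaaa#aaaaaa (head 2)
Step 97: a[q3]aaaaa#aaaaaa (head 1)
Step 98: [q3]aaaaaa#aaaaaa (head 0)
Step 99: [q3]□aaaaaa#aaaaaa (head -1)
Step 100: □[qA]aaaaaa#aaaaaa (head 0)
The machine is in qA, so it halts and accepts.

Final answer: Accept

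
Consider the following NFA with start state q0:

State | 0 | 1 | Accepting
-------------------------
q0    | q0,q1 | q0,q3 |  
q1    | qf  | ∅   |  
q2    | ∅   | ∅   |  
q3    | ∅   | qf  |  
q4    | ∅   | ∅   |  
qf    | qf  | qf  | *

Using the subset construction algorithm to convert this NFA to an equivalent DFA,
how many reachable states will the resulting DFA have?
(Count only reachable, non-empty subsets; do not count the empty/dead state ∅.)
Start subset: {q0}
{q0}: on 0 → {q0, q1}, on 1 → {q0, q3}
{q0, q1}: on 0 → {q0, q1, qf}, on 1 → {q0, q3}
{q0, q3}: on 0 → {q0, q1}, on 1 → {q0, q3, qf}
{q0, q1, qf}: on 0 → {q0, q1, qf}, on 1 → {q0, q3, qf}
{q0, q3, qf}: on 0 → {q0, q1, qf}, on 1 → {q0, q3, qf}
Reachable non-empty subsets: {q0}, {q0, q1}, {q0, q3}, {q0, q1, qf}, {q0, q3, qf} — 5 in total.

Final answer: 5 states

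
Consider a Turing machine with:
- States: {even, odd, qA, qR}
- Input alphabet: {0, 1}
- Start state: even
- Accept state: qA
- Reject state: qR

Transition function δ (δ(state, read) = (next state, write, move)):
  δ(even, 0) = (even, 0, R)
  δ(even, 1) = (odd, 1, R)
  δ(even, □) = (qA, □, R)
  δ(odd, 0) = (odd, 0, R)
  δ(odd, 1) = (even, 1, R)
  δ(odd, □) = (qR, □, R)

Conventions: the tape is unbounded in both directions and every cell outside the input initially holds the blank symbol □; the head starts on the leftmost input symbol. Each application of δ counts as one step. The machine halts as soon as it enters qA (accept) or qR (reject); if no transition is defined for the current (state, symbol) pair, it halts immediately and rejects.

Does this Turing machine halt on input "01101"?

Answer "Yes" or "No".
Step 0: [even]01101 (head at position 0)
Step 1: δ(even, 0) = (even, 0, R)  ⊢  0[even]1101 (head at position 1)
Step 2: δ(even, 1) = (odd, 1, R)  ⊢  01[odd]101 (head at position 2)
Step 3: δ(odd, 1) = (even, 1, R)  ⊢  011[even]01 (head at position 3)
Step 4: δ(even, 0) = (even, 0, R)  ⊢  0110[even]1 (head at position 4)
Step 5: δ(even, 1) = (odd, 1, R)  ⊢  01101[odd]□ (head at position 5)
Step 6: δ(odd, □) = (qR, □, R)  ⊢  01101□[qR]□ (head at position 6)
The machine is in qR, so it halts and rejects.
It halts after 6 steps.

Final answer: Yes - halts after 6 steps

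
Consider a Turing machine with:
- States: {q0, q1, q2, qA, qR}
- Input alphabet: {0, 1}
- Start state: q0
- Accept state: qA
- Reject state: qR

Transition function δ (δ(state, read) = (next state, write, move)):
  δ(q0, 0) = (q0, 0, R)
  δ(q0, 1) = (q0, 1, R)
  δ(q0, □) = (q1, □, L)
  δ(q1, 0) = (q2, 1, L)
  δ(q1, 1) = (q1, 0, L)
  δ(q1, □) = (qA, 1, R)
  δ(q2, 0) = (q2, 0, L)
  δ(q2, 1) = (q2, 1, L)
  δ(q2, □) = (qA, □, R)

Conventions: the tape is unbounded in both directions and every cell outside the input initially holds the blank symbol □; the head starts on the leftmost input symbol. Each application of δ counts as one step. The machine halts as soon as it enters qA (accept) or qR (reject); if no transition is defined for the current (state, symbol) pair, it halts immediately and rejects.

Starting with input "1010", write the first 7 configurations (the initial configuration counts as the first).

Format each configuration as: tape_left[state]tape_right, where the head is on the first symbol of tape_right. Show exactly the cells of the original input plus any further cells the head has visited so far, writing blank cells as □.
Step 0: [q0]1010 (head at position 0)
Step 1: δ(q0, 1) = (q0, 1, R)  ⊢  1[q0]010 (head at position 1)
Step 2: δ(q0, 0) = (q0, 0, R)  ⊢  10[q0]10 (head at position 2)
Step 3: δ(q0, 1) = (q0, 1, R)  ⊢  101[q0]0 (head at position 3)
Step 4: δ(q0, 0) = (q0, 0, R)  ⊢  1010[q0]□ (head at position 4)
Step 5: δ(q0, □) = (q1, □, L)  ⊢  101[q1]0□ (head at position 3)
Step 6: δ(q1, 0) = (q2, 1, L)  ⊢  10[q2]11□ (head at position 2)

Final answer: [q0]1010 ⊢ 1[q0]010 ⊢ 10[q0]10 ⊢ 101[q0]0 ⊢ 1010[q0]□ ⊢ 101[q1]0□ ⊢ 10[q2]11□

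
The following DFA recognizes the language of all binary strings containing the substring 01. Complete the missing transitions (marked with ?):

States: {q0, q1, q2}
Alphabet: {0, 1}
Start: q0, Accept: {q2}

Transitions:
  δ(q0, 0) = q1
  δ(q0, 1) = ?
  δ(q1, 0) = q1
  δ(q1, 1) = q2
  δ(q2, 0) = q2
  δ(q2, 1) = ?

What each state remembers (consistent with the given transitions and accept states):
  q0: 01 not seen yet and the last symbol was not 0
  q1: 01 not seen yet and the last symbol was 0
  q2: the substring 01 has already been seen
Filling in the missing entries:
  δ(q0, 1): in q0 (01 not seen yet and the last symbol was not 0), after reading 1 we have: 01 not seen yet and the last symbol was not 0 → q0
  δ(q2, 1): in q2 (the substring 01 has already been seen), after reading 1 we have: the substring 01 has already been seen → q2

Final answer: δ(q0, 1) = q0; δ(q2, 1) = q2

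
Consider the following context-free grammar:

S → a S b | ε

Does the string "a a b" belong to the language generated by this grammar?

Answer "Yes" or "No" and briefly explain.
Every derivation applies S → a S b some number n of times and then S → ε, producing a^n b^n with equally many a's and b's. The string a a b has two a's but only one b, so it cannot be derived.

Final answer: No - no valid derivation exists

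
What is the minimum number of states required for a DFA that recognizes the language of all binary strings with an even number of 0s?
Language: binary strings with an even number of 0s
Lower bound (Myhill–Nerode): the prefixes ε, 0 are pairwise distinguishable:
  ε vs 0: suffix ε distinguishes them (ε has zero 0s (accepted), 0 has one 0 (rejected))
So any DFA needs at least 2 states.
Upper bound: a DFA with 2 states exists (one state per class above).
Minimum states: 2

Final answer: 2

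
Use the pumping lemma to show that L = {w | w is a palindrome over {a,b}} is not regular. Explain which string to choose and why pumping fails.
Language: L = {w | w is a palindrome over {a,b}} (strings that read the same forwards and backwards)
Step 1: Assume for contradiction that L is regular, with pumping length p.
Step 2: Choose s = a^p b a^p. Then s ∈ L (it reads the same forwards and backwards) and |s| ≥ p.
Step 3: Consider any decomposition s = xyz with |xy| ≤ p and |y| > 0. Since |xy| ≤ p and the first p symbols of s are all a's, y = a^k for some k with 1 ≤ k ≤ p.
Step 4: Pumping up (i = 2): xy²z = a^(p+k) b a^p. Its reverse is a^p b a^(p+k) ≠ a^(p+k) b a^p (the single b is no longer in the middle), so xy²z is not a palindrome and xy²z ∉ L.
This contradicts the pumping lemma, so L is not regular.

Final answer: Choose s = a^p b a^p. Since |xy| ≤ p, y = a^k with k ≥ 1. Then xy²z = a^(p+k) b a^p is not a palindrome, so ∉ L.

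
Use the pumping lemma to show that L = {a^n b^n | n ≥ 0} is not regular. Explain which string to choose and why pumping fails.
Language: L = {a^n b^n | n ≥ 0} (equal numbers of a's followed by b's)
Step 1: Assume for contradiction that L is regular, with pumping length p.
Step 2: Choose s = a^p b^p. Then s ∈ L (it has p a's followed by p b's) and |s| ≥ p.
Step 3: Consider any decomposition s = xyz with |xy| ≤ p and |y| > 0. Since |xy| ≤ p and the first p symbols of s are all a's, y = a^k for some k with 1 ≤ k ≤ p.
Step 4: Pumping up (i = 2): xy²z = a^(p+k) b^p, which has more a's than b's, so xy²z ∉ L.
This contradicts the pumping lemma, so L is not regular.

Final answer: Choose s = a^p b^p. Since |xy| ≤ p, y = a^k with k ≥ 1. Then xy²z = a^(p+k) b^p ∉ L.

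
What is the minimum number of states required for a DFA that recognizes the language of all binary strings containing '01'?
Language: binary strings containing '01'
Lower bound (Myhill–Nerode): the prefixes ε, 0, 01 are pairwise distinguishable:
  ε vs 01: suffix ε distinguishes them (ε is rejected, 01 is accepted)
  0 vs 01: suffix ε distinguishes them (0 is rejected, 01 is accepted)
  ε vs 0: suffix 1 distinguishes them (ε·1 = 1 is rejected, 0·1 = 01 is accepted)
So any DFA needs at least 3 states.
Upper bound: a DFA with 3 states exists (one state per class above: 'no progress', 'last symbol 0', and 'seen 01' (accepting sink)).
Minimum states: 3

Final answer: 3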